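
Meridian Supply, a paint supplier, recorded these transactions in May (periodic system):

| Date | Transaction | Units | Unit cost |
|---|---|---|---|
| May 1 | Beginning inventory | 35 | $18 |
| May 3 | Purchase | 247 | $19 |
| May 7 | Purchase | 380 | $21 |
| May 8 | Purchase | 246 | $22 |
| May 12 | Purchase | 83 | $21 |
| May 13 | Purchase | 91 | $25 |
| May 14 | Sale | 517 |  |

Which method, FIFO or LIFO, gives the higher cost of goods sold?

LIFO

FIFO COGS: 35 @ $18 + 247 @ $19 + 235 @ $21 = $10,258
LIFO COGS: 91 @ $25 + 83 @ $21 + 246 @ $22 + 97 @ $21 = $11,467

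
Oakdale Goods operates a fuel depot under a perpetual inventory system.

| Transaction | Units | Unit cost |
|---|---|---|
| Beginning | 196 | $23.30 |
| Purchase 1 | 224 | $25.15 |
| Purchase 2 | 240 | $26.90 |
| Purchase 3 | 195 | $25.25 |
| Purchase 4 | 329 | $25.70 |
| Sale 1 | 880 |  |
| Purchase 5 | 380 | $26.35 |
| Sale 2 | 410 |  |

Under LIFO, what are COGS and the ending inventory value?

Sale 1 (880) [LIFO — newest first]: 329 @ $25.70 + 195 @ $25.25 + 240 @ $26.90 + 116 @ $25.15 = $22,752.45
Sale 2 (410) [LIFO — newest first]: 380 @ $26.35 + 30 @ $25.15 = $10,767.50
Total COGS = $22,752.45 + $10,767.50 = $33,519.95
Ending inventory: 196 @ $23.30 + 78 @ $25.15 = $6,528.50

COGS = $33,519.95; ending inventory = $6,528.50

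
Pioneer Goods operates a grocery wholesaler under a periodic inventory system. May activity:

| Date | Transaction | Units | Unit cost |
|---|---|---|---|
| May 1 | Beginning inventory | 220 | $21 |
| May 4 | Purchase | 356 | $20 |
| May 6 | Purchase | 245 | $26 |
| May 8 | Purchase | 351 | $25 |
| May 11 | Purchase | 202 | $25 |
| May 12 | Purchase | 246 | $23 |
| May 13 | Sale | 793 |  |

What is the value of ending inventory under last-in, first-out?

Ending inventory = $18,260

May 13, 793 sold [LIFO — newest first]: 246 @ $23 + 202 @ $25 + 345 @ $25 = $19,333
Ending inventory: 220 @ $21 + 356 @ $20 + 245 @ $26 + 6 @ $25 = $18,260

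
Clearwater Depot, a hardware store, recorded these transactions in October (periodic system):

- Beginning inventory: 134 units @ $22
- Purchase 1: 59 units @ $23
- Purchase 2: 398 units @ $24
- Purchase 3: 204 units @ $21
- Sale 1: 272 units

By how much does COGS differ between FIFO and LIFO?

$285

FIFO COGS: 134 @ $22 + 59 @ $23 + 79 @ $24 = $6,201
LIFO COGS: 204 @ $21 + 68 @ $24 = $5,916
Difference = |$6,201 − $5,916| = $285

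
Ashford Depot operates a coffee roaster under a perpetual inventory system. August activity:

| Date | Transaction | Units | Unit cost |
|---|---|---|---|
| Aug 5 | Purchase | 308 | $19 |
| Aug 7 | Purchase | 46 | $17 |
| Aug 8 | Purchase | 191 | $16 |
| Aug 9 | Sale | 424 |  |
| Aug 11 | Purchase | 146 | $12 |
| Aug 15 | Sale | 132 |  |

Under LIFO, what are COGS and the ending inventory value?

Aug 9, 424 sold [LIFO — newest first]: 191 @ $16 + 46 @ $17 + 187 @ $19 = $7,391
Aug 15, 132 sold [LIFO — newest first]: 132 @ $12 = $1,584
Total COGS = $7,391 + $1,584 = $8,975
Ending inventory: 121 @ $19 + 14 @ $12 = $2,467

COGS = $8,975; ending inventory = $2,467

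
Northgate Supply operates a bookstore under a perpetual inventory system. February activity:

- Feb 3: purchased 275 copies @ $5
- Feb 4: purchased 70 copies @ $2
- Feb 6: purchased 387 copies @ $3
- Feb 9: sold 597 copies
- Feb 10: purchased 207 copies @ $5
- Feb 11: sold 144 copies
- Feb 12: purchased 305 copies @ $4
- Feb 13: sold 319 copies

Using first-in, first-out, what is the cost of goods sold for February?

Feb 9, 597 sold [FIFO — oldest first]: 275 @ $5 + 70 @ $2 + 252 @ $3 = $2,271
Feb 11, 144 sold [FIFO — oldest first]: 135 @ $3 + 9 @ $5 = $450
Feb 13, 319 sold [FIFO — oldest first]: 198 @ $5 + 121 @ $4 = $1,474
Total COGS = $2,271 + $450 + $1,474 = $4,195
Ending inventory: 184 @ $4 = $736
Check: goods available $4,931 = COGS $4,195 + ending $736

COGS = $4,195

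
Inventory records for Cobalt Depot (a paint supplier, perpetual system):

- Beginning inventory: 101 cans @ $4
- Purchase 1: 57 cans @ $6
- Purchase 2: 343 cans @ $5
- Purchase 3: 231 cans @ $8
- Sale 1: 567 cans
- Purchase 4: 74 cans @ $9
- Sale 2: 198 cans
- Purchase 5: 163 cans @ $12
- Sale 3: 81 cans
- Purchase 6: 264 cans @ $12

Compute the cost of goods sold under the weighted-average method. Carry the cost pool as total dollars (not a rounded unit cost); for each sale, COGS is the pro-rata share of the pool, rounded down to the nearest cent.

COGS = $5,582.29

After Beginning: 101 on hand, pool $404.00 (≈ $4.0000 each)
After Purchase 1: 158 on hand, pool $746.00 (≈ $4.7215 each)
After Purchase 2: 501 on hand, pool $2,461.00 (≈ $4.9122 each)
After Purchase 3: 732 on hand, pool $4,309.00 (≈ $5.8866 each)
Sale 1, sell 567: 567/732 × $4,309.00 → $3,337.70
After Purchase 4: 239 on hand, pool $1,637.30 (≈ $6.8506 each)
Sale 2, sell 198: 198/239 × $1,637.30 → $1,356.42
After Purchase 5: 204 on hand, pool $2,236.88 (≈ $10.9651 each)
Sale 3, sell 81: 81/204 × $2,236.88 → $888.17
After Purchase 6: 387 on hand, pool $4,516.71 (≈ $11.6711 each)
Total COGS = $3,337.70 + $1,356.42 + $888.17 = $5,582.29
Ending inventory (cost pool remaining) = $4,516.71
Check: goods available $10,099.00 = COGS $5,582.29 + ending $4,516.71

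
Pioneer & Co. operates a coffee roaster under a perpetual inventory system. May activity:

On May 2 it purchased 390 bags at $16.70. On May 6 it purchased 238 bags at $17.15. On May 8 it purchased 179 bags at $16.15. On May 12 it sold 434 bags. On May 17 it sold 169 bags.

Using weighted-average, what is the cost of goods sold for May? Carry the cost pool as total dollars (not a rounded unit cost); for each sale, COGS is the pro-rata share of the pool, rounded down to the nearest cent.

After May 2: 390 on hand, pool $6,513.00 (≈ $16.7000 each)
After May 6: 628 on hand, pool $10,594.70 (≈ $16.8705 each)
After May 8: 807 on hand, pool $13,485.55 (≈ $16.7107 each)
May 12, sell 434: 434/807 × $13,485.55 → $7,252.45
May 17, sell 169: 169/373 × $6,233.10 → $2,824.11
Total COGS = $7,252.45 + $2,824.11 = $10,076.56
Ending inventory (cost pool remaining) = $3,408.99
Check: goods available $13,485.55 = COGS $10,076.56 + ending $3,408.99

COGS = $10,076.56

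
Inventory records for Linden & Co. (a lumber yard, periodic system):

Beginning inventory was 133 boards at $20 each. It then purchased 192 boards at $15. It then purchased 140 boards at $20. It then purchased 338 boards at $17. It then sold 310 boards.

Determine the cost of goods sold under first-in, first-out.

Sale 1 (310) [FIFO — oldest first]: 133 @ $20 + 177 @ $15 = $5,315
Ending inventory: 15 @ $15 + 140 @ $20 + 338 @ $17 = $8,771

COGS = $5,315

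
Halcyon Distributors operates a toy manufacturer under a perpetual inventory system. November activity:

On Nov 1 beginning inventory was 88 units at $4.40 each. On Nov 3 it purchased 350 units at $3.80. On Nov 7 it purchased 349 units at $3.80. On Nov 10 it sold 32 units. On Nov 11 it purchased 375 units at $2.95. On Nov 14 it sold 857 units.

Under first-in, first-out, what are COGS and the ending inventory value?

Nov 10, 32 sold [FIFO — oldest first]: 32 @ $4.40 = $140.80
Nov 14, 857 sold [FIFO — oldest first]: 56 @ $4.40 + 350 @ $3.80 + 349 @ $3.80 + 102 @ $2.95 = $3,203.50
Total COGS = $140.80 + $3,203.50 = $3,344.30
Ending inventory: 273 @ $2.95 = $805.35
Check: goods available $4,149.65 = COGS $3,344.30 + ending $805.35

COGS = $3,344.30; ending inventory = $805.35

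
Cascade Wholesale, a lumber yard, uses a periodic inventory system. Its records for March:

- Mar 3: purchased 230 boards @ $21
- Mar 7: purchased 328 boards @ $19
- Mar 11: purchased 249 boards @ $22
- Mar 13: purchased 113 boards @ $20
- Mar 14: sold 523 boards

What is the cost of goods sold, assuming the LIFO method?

Mar 14, 523 sold [LIFO — newest first]: 113 @ $20 + 249 @ $22 + 161 @ $19 = $10,797
Ending inventory: 230 @ $21 + 167 @ $19 = $8,003

COGS = $10,797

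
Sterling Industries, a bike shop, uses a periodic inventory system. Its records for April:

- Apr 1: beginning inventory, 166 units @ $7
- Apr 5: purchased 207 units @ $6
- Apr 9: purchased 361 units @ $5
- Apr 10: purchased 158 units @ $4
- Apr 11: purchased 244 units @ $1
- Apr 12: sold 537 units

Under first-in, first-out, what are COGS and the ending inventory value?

COGS = $3,224; ending inventory = $1,861

Apr 12, 537 sold [FIFO — oldest first]: 166 @ $7 + 207 @ $6 + 164 @ $5 = $3,224
Ending inventory: 197 @ $5 + 158 @ $4 + 244 @ $1 = $1,861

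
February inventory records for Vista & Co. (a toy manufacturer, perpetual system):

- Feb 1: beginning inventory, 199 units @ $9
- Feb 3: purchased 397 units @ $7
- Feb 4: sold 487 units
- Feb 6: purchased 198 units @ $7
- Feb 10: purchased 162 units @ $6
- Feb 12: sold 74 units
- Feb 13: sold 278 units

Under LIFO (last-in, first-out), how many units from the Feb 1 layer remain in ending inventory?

Feb 4, 487 sold [LIFO — newest first]: 397 @ $7 + 90 @ $9 = $3,589
Feb 12, 74 sold [LIFO — newest first]: 74 @ $6 = $444
Feb 13, 278 sold [LIFO — newest first]: 88 @ $6 + 190 @ $7 = $1,858
Total COGS = $3,589 + $444 + $1,858 = $5,891
Ending inventory: 109 @ $9 + 8 @ $7 = $1,037
Check: goods available $6,928 = COGS $5,891 + ending $1,037

109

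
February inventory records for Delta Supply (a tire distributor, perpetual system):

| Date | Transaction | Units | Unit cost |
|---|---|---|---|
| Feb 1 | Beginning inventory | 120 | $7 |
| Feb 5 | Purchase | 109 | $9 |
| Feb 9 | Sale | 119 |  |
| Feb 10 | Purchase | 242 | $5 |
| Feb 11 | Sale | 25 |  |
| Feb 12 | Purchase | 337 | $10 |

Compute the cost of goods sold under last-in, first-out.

COGS = $1,176

Feb 9, 119 sold [LIFO — newest first]: 109 @ $9 + 10 @ $7 = $1,051
Feb 11, 25 sold [LIFO — newest first]: 25 @ $5 = $125
Total COGS = $1,051 + $125 = $1,176
Ending inventory: 110 @ $7 + 217 @ $5 + 337 @ $10 = $5,225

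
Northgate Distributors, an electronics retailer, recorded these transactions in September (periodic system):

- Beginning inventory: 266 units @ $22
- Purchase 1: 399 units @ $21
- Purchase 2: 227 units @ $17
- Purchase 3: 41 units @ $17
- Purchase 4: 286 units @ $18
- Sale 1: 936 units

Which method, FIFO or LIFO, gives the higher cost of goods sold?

FIFO

FIFO COGS: 266 @ $22 + 399 @ $21 + 227 @ $17 + 41 @ $17 + 3 @ $18 = $18,841
LIFO COGS: 286 @ $18 + 41 @ $17 + 227 @ $17 + 382 @ $21 = $17,726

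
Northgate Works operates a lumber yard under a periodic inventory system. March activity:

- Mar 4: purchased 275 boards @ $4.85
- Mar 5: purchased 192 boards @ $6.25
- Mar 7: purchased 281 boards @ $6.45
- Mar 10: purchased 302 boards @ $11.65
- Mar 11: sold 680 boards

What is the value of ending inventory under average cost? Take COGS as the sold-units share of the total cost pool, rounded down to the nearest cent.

Mar 11, sell 680: 680/1050 × $7,864.50 → $5,093.20
Ending inventory (cost pool remaining) = $2,771.30

Ending inventory = $2,771.30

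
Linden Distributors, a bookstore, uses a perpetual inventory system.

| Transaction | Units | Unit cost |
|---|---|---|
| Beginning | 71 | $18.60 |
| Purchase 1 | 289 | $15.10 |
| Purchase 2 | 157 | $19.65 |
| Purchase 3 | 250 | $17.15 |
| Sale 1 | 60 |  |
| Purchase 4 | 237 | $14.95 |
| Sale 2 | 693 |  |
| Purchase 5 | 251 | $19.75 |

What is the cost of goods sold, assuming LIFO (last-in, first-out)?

Sale 1 (60) [LIFO — newest first]: 60 @ $17.15 = $1,029.00
Sale 2 (693) [LIFO — newest first]: 237 @ $14.95 + 190 @ $17.15 + 157 @ $19.65 + 109 @ $15.10 = $11,532.60
Total COGS = $1,029.00 + $11,532.60 = $12,561.60
Ending inventory: 71 @ $18.60 + 180 @ $15.10 + 251 @ $19.75 = $8,995.85

COGS = $12,561.60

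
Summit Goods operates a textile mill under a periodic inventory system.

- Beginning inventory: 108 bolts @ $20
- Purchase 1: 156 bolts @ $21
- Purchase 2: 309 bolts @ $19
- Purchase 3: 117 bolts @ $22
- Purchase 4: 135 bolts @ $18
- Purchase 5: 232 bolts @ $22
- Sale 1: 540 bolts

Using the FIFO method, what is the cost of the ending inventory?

Ending inventory = $10,735

Sale 1 (540) [FIFO — oldest first]: 108 @ $20 + 156 @ $21 + 276 @ $19 = $10,680
Ending inventory: 33 @ $19 + 117 @ $22 + 135 @ $18 + 232 @ $22 = $10,735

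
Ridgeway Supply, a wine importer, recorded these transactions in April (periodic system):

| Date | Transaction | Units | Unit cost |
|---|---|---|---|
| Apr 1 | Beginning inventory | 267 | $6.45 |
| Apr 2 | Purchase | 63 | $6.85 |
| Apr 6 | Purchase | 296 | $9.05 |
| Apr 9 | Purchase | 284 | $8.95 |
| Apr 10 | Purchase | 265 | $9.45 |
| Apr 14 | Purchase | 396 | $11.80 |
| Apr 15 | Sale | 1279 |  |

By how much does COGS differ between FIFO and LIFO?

$1,552.20

FIFO COGS: 267 @ $6.45 + 63 @ $6.85 + 296 @ $9.05 + 284 @ $8.95 + 265 @ $9.45 + 104 @ $11.80 = $11,105.75
LIFO COGS: 396 @ $11.80 + 265 @ $9.45 + 284 @ $8.95 + 296 @ $9.05 + 38 @ $6.85 = $12,657.95
Difference = |$11,105.75 − $12,657.95| = $1,552.20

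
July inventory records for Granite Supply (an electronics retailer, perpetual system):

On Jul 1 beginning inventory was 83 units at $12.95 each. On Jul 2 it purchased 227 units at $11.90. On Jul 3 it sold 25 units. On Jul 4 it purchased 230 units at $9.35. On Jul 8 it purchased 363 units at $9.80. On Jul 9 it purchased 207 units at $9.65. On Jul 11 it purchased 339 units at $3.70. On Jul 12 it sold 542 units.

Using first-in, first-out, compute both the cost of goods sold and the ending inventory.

COGS = $6,191.25; ending inventory = $6,544.65

Jul 3, 25 sold [FIFO — oldest first]: 25 @ $12.95 = $323.75
Jul 12, 542 sold [FIFO — oldest first]: 58 @ $12.95 + 227 @ $11.90 + 230 @ $9.35 + 27 @ $9.80 = $5,867.50
Total COGS = $323.75 + $5,867.50 = $6,191.25
Ending inventory: 336 @ $9.80 + 207 @ $9.65 + 339 @ $3.70 = $6,544.65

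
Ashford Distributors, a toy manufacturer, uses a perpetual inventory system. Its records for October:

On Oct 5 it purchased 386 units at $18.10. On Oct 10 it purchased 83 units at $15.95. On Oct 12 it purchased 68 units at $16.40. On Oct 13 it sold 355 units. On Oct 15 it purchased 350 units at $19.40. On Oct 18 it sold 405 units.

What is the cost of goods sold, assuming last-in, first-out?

COGS = $13,916.95

Oct 13, 355 sold [LIFO — newest first]: 68 @ $16.40 + 83 @ $15.95 + 204 @ $18.10 = $6,131.45
Oct 18, 405 sold [LIFO — newest first]: 350 @ $19.40 + 55 @ $18.10 = $7,785.50
Total COGS = $6,131.45 + $7,785.50 = $13,916.95
Ending inventory: 127 @ $18.10 = $2,298.70
Check: goods available $16,215.65 = COGS $13,916.95 + ending $2,298.70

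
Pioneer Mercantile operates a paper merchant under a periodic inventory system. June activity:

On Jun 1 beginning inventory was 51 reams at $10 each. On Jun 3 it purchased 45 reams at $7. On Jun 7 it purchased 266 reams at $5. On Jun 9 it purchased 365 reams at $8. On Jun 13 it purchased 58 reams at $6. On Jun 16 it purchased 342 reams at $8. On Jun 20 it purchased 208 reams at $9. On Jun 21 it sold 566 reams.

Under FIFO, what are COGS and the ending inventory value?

COGS = $3,787; ending inventory = $6,244

Jun 21, 566 sold [FIFO — oldest first]: 51 @ $10 + 45 @ $7 + 266 @ $5 + 204 @ $8 = $3,787
Ending inventory: 161 @ $8 + 58 @ $6 + 342 @ $8 + 208 @ $9 = $6,244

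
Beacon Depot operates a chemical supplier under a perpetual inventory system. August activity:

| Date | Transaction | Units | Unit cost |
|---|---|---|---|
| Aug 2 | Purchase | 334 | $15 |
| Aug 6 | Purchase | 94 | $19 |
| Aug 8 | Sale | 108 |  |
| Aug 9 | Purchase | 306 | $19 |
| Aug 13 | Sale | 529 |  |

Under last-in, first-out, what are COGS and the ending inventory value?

COGS = $11,155; ending inventory = $1,455

Aug 8, 108 sold [LIFO — newest first]: 94 @ $19 + 14 @ $15 = $1,996
Aug 13, 529 sold [LIFO — newest first]: 306 @ $19 + 223 @ $15 = $9,159
Total COGS = $1,996 + $9,159 = $11,155
Ending inventory: 97 @ $15 = $1,455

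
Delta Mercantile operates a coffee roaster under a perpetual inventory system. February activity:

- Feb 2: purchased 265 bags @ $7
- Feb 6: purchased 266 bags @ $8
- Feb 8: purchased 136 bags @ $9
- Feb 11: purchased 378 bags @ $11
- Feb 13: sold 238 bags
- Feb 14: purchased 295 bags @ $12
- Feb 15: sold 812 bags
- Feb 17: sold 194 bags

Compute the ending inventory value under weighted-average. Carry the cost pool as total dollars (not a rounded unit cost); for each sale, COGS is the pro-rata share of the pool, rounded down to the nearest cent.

After Feb 2: 265 on hand, pool $1,855.00 (≈ $7.0000 each)
After Feb 6: 531 on hand, pool $3,983.00 (≈ $7.5009 each)
After Feb 8: 667 on hand, pool $5,207.00 (≈ $7.8066 each)
After Feb 11: 1045 on hand, pool $9,365.00 (≈ $8.9617 each)
Feb 13, sell 238: 238/1045 × $9,365.00 → $2,132.88
After Feb 14: 1102 on hand, pool $10,772.12 (≈ $9.7751 each)
Feb 15, sell 812: 812/1102 × $10,772.12 → $7,937.35
Feb 17, sell 194: 194/290 × $2,834.77 → $1,896.36
Total COGS = $2,132.88 + $7,937.35 + $1,896.36 = $11,966.59
Ending inventory (cost pool remaining) = $938.41

Ending inventory = $938.41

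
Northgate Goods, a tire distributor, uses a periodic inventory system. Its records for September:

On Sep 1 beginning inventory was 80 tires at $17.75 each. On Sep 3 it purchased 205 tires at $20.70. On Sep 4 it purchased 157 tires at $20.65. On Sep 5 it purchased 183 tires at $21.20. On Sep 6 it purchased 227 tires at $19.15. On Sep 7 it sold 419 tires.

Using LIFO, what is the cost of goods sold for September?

COGS = $8,412.50

Sep 7, 419 sold [LIFO — newest first]: 227 @ $19.15 + 183 @ $21.20 + 9 @ $20.65 = $8,412.50
Ending inventory: 80 @ $17.75 + 205 @ $20.70 + 148 @ $20.65 = $8,719.70
Check: goods available $17,132.20 = COGS $8,412.50 + ending $8,719.70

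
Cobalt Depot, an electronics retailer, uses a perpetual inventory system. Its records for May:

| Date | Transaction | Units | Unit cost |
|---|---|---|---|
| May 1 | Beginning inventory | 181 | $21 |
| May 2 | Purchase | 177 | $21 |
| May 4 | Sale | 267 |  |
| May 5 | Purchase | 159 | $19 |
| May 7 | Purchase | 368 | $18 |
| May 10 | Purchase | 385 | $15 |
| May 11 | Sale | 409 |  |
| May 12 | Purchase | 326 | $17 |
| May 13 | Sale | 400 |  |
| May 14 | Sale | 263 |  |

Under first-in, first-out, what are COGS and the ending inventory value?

COGS = $24,111; ending inventory = $4,369

May 4, 267 sold [FIFO — oldest first]: 181 @ $21 + 86 @ $21 = $5,607
May 11, 409 sold [FIFO — oldest first]: 91 @ $21 + 159 @ $19 + 159 @ $18 = $7,794
May 13, 400 sold [FIFO — oldest first]: 209 @ $18 + 191 @ $15 = $6,627
May 14, 263 sold [FIFO — oldest first]: 194 @ $15 + 69 @ $17 = $4,083
Total COGS = $5,607 + $7,794 + $6,627 + $4,083 = $24,111
Ending inventory: 257 @ $17 = $4,369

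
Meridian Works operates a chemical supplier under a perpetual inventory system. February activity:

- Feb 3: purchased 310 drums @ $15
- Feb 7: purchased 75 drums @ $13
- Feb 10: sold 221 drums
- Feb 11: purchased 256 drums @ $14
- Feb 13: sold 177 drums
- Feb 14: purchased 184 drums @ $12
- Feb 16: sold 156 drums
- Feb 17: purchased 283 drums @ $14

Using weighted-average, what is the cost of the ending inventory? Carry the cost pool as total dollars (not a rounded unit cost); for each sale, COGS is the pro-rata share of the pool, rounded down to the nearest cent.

Ending inventory = $7,559.22

After Feb 3: 310 on hand, pool $4,650.00 (≈ $15.0000 each)
After Feb 7: 385 on hand, pool $5,625.00 (≈ $14.6104 each)
Feb 10, sell 221: 221/385 × $5,625.00 → $3,228.89
After Feb 11: 420 on hand, pool $5,980.11 (≈ $14.2384 each)
Feb 13, sell 177: 177/420 × $5,980.11 → $2,520.18
After Feb 14: 427 on hand, pool $5,667.93 (≈ $13.2738 each)
Feb 16, sell 156: 156/427 × $5,667.93 → $2,070.71
After Feb 17: 554 on hand, pool $7,559.22 (≈ $13.6448 each)
Total COGS = $3,228.89 + $2,520.18 + $2,070.71 = $7,819.78
Ending inventory (cost pool remaining) = $7,559.22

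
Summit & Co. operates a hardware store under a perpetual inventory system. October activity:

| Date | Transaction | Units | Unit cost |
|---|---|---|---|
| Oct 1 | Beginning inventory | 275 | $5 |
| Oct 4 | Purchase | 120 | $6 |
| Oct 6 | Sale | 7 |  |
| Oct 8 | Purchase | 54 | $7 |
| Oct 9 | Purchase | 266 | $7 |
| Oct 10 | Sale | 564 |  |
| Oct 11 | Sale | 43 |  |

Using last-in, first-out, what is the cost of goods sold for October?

Oct 6, 7 sold [LIFO — newest first]: 7 @ $6 = $42
Oct 10, 564 sold [LIFO — newest first]: 266 @ $7 + 54 @ $7 + 113 @ $6 + 131 @ $5 = $3,573
Oct 11, 43 sold [LIFO — newest first]: 43 @ $5 = $215
Total COGS = $42 + $3,573 + $215 = $3,830
Ending inventory: 101 @ $5 = $505

COGS = $3,830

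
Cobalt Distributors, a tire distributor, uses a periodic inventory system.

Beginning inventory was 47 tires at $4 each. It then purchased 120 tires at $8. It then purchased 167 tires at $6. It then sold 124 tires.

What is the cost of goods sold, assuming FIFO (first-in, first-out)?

Sale 1 (124) [FIFO — oldest first]: 47 @ $4 + 77 @ $8 = $804
Ending inventory: 43 @ $8 + 167 @ $6 = $1,346
Check: goods available $2,150 = COGS $804 + ending $1,346

COGS = $804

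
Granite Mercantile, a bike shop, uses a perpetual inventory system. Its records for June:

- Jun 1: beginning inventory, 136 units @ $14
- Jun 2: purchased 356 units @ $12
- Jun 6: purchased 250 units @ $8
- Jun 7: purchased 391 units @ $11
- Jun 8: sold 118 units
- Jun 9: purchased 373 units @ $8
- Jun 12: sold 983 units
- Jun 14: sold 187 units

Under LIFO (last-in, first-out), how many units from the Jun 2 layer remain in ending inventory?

Jun 8, 118 sold [LIFO — newest first]: 118 @ $11 = $1,298
Jun 12, 983 sold [LIFO — newest first]: 373 @ $8 + 273 @ $11 + 250 @ $8 + 87 @ $12 = $9,031
Jun 14, 187 sold [LIFO — newest first]: 187 @ $12 = $2,244
Total COGS = $1,298 + $9,031 + $2,244 = $12,573
Ending inventory: 136 @ $14 + 82 @ $12 = $2,888

82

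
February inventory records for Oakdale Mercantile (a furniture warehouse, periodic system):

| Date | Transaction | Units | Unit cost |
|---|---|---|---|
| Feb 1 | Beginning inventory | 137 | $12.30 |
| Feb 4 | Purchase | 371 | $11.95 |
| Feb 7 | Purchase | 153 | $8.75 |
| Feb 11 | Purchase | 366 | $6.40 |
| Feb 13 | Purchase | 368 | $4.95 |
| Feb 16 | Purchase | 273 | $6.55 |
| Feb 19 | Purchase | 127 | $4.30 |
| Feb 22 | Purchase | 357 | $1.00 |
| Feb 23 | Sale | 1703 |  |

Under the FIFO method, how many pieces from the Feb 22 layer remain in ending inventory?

Feb 23, 1703 sold [FIFO — oldest first]: 137 @ $12.30 + 371 @ $11.95 + 153 @ $8.75 + 366 @ $6.40 + 368 @ $4.95 + 273 @ $6.55 + 35 @ $4.30 = $13,559.95
Ending inventory: 92 @ $4.30 + 357 @ $1.00 = $752.60
Check: goods available $14,312.55 = COGS $13,559.95 + ending $752.60

357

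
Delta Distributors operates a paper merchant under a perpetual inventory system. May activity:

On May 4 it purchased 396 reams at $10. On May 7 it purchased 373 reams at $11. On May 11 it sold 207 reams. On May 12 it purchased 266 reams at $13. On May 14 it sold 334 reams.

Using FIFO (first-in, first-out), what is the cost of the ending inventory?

May 11, 207 sold [FIFO — oldest first]: 207 @ $10 = $2,070
May 14, 334 sold [FIFO — oldest first]: 189 @ $10 + 145 @ $11 = $3,485
Total COGS = $2,070 + $3,485 = $5,555
Ending inventory: 228 @ $11 + 266 @ $13 = $5,966
Check: goods available $11,521 = COGS $5,555 + ending $5,966

Ending inventory = $5,966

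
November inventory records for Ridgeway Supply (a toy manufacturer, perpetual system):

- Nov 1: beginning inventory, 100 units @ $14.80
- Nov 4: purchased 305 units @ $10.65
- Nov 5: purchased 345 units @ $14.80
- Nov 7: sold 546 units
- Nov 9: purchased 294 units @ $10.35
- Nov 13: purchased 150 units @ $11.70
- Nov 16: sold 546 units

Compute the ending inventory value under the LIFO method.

Ending inventory = $1,501.30

Nov 7, 546 sold [LIFO — newest first]: 345 @ $14.80 + 201 @ $10.65 = $7,246.65
Nov 16, 546 sold [LIFO — newest first]: 150 @ $11.70 + 294 @ $10.35 + 102 @ $10.65 = $5,884.20
Total COGS = $7,246.65 + $5,884.20 = $13,130.85
Ending inventory: 100 @ $14.80 + 2 @ $10.65 = $1,501.30
Check: goods available $14,632.15 = COGS $13,130.85 + ending $1,501.30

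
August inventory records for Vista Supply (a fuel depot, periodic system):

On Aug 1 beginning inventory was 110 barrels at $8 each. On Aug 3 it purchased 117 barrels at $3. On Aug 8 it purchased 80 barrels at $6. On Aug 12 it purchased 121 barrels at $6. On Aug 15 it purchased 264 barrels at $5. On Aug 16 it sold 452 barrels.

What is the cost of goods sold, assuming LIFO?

COGS = $2,448

Aug 16, 452 sold [LIFO — newest first]: 264 @ $5 + 121 @ $6 + 67 @ $6 = $2,448
Ending inventory: 110 @ $8 + 117 @ $3 + 13 @ $6 = $1,309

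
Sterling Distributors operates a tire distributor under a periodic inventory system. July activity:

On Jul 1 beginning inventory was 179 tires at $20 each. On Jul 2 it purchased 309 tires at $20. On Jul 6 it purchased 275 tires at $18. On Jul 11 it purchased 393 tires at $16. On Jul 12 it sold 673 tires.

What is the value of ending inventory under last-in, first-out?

Jul 12, 673 sold [LIFO — newest first]: 393 @ $16 + 275 @ $18 + 5 @ $20 = $11,338
Ending inventory: 179 @ $20 + 304 @ $20 = $9,660

Ending inventory = $9,660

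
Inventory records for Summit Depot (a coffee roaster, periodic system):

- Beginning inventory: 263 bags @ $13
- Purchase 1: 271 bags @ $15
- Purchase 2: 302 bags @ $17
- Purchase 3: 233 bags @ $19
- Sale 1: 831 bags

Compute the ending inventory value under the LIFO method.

Ending inventory = $3,094

Sale 1 (831) [LIFO — newest first]: 233 @ $19 + 302 @ $17 + 271 @ $15 + 25 @ $13 = $13,951
Ending inventory: 238 @ $13 = $3,094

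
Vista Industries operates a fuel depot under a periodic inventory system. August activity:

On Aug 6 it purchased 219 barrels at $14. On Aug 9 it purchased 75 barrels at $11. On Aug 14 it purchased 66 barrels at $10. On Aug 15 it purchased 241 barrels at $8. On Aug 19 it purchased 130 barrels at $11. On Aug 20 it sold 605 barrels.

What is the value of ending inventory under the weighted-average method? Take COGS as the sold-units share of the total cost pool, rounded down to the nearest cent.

Ending inventory = $1,363.25

Aug 20, sell 605: 605/731 × $7,909.00 → $6,545.75
Ending inventory (cost pool remaining) = $1,363.25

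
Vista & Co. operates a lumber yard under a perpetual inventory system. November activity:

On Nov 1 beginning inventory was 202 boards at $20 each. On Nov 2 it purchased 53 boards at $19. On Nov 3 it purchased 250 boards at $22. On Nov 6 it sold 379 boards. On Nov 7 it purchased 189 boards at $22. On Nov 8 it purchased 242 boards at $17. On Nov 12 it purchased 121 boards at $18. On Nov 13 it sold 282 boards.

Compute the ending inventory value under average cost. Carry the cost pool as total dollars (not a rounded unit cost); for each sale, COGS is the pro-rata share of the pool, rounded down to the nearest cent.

Ending inventory = $7,640.54

After Nov 1: 202 on hand, pool $4,040.00 (≈ $20.0000 each)
After Nov 2: 255 on hand, pool $5,047.00 (≈ $19.7922 each)
After Nov 3: 505 on hand, pool $10,547.00 (≈ $20.8851 each)
Nov 6, sell 379: 379/505 × $10,547.00 → $7,915.47
After Nov 7: 315 on hand, pool $6,789.53 (≈ $21.5541 each)
After Nov 8: 557 on hand, pool $10,903.53 (≈ $19.5755 each)
After Nov 12: 678 on hand, pool $13,081.53 (≈ $19.2943 each)
Nov 13, sell 282: 282/678 × $13,081.53 → $5,440.99
Total COGS = $7,915.47 + $5,440.99 = $13,356.46
Ending inventory (cost pool remaining) = $7,640.54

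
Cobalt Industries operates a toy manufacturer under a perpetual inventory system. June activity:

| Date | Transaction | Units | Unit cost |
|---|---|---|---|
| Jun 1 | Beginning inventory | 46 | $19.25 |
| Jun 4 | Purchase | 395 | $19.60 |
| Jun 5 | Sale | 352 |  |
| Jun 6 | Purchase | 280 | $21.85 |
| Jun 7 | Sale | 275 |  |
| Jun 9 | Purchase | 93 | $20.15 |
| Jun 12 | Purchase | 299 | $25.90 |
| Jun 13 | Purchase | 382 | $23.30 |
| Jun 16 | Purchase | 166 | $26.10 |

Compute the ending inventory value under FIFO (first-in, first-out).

Jun 5, 352 sold [FIFO — oldest first]: 46 @ $19.25 + 306 @ $19.60 = $6,883.10
Jun 7, 275 sold [FIFO — oldest first]: 89 @ $19.60 + 186 @ $21.85 = $5,808.50
Total COGS = $6,883.10 + $5,808.50 = $12,691.60
Ending inventory: 94 @ $21.85 + 93 @ $20.15 + 299 @ $25.90 + 382 @ $23.30 + 166 @ $26.10 = $24,905.15

Ending inventory = $24,905.15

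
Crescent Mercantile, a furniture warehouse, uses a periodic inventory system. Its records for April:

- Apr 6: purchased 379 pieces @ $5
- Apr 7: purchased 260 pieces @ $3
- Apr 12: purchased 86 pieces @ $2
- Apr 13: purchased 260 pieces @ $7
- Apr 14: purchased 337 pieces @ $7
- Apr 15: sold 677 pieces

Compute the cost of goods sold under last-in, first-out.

COGS = $4,339

Apr 15, 677 sold [LIFO — newest first]: 337 @ $7 + 260 @ $7 + 80 @ $2 = $4,339
Ending inventory: 379 @ $5 + 260 @ $3 + 6 @ $2 = $2,687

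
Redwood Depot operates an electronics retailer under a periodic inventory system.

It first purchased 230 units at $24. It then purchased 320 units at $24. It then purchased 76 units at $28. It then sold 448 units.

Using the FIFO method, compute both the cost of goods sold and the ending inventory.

Sale 1 (448) [FIFO — oldest first]: 230 @ $24 + 218 @ $24 = $10,752
Ending inventory: 102 @ $24 + 76 @ $28 = $4,576

COGS = $10,752; ending inventory = $4,576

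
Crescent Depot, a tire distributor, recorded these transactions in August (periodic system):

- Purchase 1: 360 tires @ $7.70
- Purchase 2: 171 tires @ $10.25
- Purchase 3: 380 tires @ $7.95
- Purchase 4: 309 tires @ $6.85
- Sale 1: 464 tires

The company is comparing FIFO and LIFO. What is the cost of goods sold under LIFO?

FIFO COGS: 360 @ $7.70 + 104 @ $10.25 = $3,838.00
LIFO COGS: 309 @ $6.85 + 155 @ $7.95 = $3,348.90

COGS = $3,348.90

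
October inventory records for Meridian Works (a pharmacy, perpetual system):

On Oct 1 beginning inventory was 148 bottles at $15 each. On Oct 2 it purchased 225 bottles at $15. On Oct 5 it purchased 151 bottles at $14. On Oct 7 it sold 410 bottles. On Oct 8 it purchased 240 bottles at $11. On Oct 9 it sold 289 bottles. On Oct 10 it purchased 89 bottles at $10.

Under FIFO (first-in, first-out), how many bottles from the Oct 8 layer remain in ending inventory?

65

Oct 7, 410 sold [FIFO — oldest first]: 148 @ $15 + 225 @ $15 + 37 @ $14 = $6,113
Oct 9, 289 sold [FIFO — oldest first]: 114 @ $14 + 175 @ $11 = $3,521
Total COGS = $6,113 + $3,521 = $9,634
Ending inventory: 65 @ $11 + 89 @ $10 = $1,605
Check: goods available $11,239 = COGS $9,634 + ending $1,605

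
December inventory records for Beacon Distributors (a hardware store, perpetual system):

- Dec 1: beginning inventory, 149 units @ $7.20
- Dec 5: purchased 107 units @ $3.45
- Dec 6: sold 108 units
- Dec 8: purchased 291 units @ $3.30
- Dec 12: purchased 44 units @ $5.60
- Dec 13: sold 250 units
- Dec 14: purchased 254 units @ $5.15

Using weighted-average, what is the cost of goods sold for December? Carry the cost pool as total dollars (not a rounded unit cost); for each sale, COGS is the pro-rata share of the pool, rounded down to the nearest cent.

After Dec 1: 149 on hand, pool $1,072.80 (≈ $7.2000 each)
After Dec 5: 256 on hand, pool $1,441.95 (≈ $5.6326 each)
Dec 6, sell 108: 108/256 × $1,441.95 → $608.32
After Dec 8: 439 on hand, pool $1,793.93 (≈ $4.0864 each)
After Dec 12: 483 on hand, pool $2,040.33 (≈ $4.2243 each)
Dec 13, sell 250: 250/483 × $2,040.33 → $1,056.07
After Dec 14: 487 on hand, pool $2,292.36 (≈ $4.7071 each)
Total COGS = $608.32 + $1,056.07 = $1,664.39
Ending inventory (cost pool remaining) = $2,292.36
Check: goods available $3,956.75 = COGS $1,664.39 + ending $2,292.36

COGS = $1,664.39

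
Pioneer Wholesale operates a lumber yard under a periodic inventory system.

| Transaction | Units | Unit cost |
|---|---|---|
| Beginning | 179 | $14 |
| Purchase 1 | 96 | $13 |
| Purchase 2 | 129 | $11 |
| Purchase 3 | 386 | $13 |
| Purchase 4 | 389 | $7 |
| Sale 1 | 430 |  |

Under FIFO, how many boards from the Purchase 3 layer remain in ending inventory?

360

Sale 1 (430) [FIFO — oldest first]: 179 @ $14 + 96 @ $13 + 129 @ $11 + 26 @ $13 = $5,511
Ending inventory: 360 @ $13 + 389 @ $7 = $7,403
Check: goods available $12,914 = COGS $5,511 + ending $7,403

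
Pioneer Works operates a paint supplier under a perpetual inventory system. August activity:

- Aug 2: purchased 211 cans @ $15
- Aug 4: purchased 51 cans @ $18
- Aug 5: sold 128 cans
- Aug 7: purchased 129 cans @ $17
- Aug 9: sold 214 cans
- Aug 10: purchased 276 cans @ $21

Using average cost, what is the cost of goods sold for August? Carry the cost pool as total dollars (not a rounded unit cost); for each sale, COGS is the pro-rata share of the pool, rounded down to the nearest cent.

COGS = $5,478.35

After Aug 2: 211 on hand, pool $3,165.00 (≈ $15.0000 each)
After Aug 4: 262 on hand, pool $4,083.00 (≈ $15.5840 each)
Aug 5, sell 128: 128/262 × $4,083.00 → $1,994.74
After Aug 7: 263 on hand, pool $4,281.26 (≈ $16.2786 each)
Aug 9, sell 214: 214/263 × $4,281.26 → $3,483.61
After Aug 10: 325 on hand, pool $6,593.65 (≈ $20.2882 each)
Total COGS = $1,994.74 + $3,483.61 = $5,478.35
Ending inventory (cost pool remaining) = $6,593.65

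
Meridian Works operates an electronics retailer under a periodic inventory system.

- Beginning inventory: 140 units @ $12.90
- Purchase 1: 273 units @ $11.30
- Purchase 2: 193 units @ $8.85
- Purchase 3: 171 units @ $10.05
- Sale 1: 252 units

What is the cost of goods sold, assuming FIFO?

Sale 1 (252) [FIFO — oldest first]: 140 @ $12.90 + 112 @ $11.30 = $3,071.60
Ending inventory: 161 @ $11.30 + 193 @ $8.85 + 171 @ $10.05 = $5,245.90
Check: goods available $8,317.50 = COGS $3,071.60 + ending $5,245.90

COGS = $3,071.60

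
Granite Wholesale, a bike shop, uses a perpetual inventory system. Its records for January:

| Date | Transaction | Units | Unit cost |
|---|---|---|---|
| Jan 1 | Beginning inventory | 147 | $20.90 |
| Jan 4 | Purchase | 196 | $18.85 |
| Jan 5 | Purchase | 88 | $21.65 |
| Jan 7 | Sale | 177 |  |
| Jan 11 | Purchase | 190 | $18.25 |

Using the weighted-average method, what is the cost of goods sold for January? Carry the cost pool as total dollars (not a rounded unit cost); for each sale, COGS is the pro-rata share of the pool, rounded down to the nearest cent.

After Jan 1: 147 on hand, pool $3,072.30 (≈ $20.9000 each)
After Jan 4: 343 on hand, pool $6,766.90 (≈ $19.7286 each)
After Jan 5: 431 on hand, pool $8,672.10 (≈ $20.1209 each)
Jan 7, sell 177: 177/431 × $8,672.10 → $3,561.39
After Jan 11: 444 on hand, pool $8,578.21 (≈ $19.3203 each)
Ending inventory (cost pool remaining) = $8,578.21
Check: goods available $12,139.60 = COGS $3,561.39 + ending $8,578.21

COGS = $3,561.39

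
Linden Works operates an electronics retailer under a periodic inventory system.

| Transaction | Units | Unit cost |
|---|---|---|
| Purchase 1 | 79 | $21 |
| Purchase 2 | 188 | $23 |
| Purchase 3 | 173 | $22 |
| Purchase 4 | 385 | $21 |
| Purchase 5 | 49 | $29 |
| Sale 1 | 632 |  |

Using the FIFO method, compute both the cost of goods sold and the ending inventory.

COGS = $13,821; ending inventory = $5,474

Sale 1 (632) [FIFO — oldest first]: 79 @ $21 + 188 @ $23 + 173 @ $22 + 192 @ $21 = $13,821
Ending inventory: 193 @ $21 + 49 @ $29 = $5,474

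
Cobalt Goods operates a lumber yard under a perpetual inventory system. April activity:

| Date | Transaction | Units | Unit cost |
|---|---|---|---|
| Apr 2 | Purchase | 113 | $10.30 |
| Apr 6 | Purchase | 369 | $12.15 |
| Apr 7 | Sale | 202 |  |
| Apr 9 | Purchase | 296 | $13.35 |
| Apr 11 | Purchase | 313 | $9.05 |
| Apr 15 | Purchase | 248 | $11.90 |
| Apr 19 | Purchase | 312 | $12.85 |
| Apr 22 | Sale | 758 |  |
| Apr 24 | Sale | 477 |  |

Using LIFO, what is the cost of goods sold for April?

COGS = $17,000.85

Apr 7, 202 sold [LIFO — newest first]: 202 @ $12.15 = $2,454.30
Apr 22, 758 sold [LIFO — newest first]: 312 @ $12.85 + 248 @ $11.90 + 198 @ $9.05 = $8,752.30
Apr 24, 477 sold [LIFO — newest first]: 115 @ $9.05 + 296 @ $13.35 + 66 @ $12.15 = $5,794.25
Total COGS = $2,454.30 + $8,752.30 + $5,794.25 = $17,000.85
Ending inventory: 113 @ $10.30 + 101 @ $12.15 = $2,391.05
Check: goods available $19,391.90 = COGS $17,000.85 + ending $2,391.05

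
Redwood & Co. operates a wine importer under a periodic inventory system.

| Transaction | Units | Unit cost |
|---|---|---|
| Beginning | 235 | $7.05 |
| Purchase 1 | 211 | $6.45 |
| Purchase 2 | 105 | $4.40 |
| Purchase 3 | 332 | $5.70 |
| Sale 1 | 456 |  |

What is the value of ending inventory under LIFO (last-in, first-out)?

Sale 1 (456) [LIFO — newest first]: 332 @ $5.70 + 105 @ $4.40 + 19 @ $6.45 = $2,476.95
Ending inventory: 235 @ $7.05 + 192 @ $6.45 = $2,895.15

Ending inventory = $2,895.15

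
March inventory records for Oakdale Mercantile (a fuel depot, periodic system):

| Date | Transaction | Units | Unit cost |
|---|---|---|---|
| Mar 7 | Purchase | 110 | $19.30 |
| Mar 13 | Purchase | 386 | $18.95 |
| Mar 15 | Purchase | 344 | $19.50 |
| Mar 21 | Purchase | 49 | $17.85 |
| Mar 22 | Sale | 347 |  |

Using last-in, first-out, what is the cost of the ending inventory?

Mar 22, 347 sold [LIFO — newest first]: 49 @ $17.85 + 298 @ $19.50 = $6,685.65
Ending inventory: 110 @ $19.30 + 386 @ $18.95 + 46 @ $19.50 = $10,334.70
Check: goods available $17,020.35 = COGS $6,685.65 + ending $10,334.70

Ending inventory = $10,334.70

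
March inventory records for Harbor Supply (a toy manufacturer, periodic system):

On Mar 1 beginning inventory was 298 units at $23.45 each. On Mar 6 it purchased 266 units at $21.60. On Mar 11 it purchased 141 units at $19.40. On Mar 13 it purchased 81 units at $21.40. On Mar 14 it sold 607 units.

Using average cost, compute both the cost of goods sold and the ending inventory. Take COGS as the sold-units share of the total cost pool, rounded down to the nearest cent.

COGS = $13,284.88; ending inventory = $3,917.62

Mar 14, sell 607: 607/786 × $17,202.50 → $13,284.88
Ending inventory (cost pool remaining) = $3,917.62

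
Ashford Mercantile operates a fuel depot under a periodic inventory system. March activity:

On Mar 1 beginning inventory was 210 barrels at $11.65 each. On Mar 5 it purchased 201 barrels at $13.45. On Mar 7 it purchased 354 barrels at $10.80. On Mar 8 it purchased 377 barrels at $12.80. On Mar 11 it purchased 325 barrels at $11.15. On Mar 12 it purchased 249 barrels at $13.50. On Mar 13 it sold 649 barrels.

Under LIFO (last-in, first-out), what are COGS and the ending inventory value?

COGS = $7,945.25; ending inventory = $12,838.75

Mar 13, 649 sold [LIFO — newest first]: 249 @ $13.50 + 325 @ $11.15 + 75 @ $12.80 = $7,945.25
Ending inventory: 210 @ $11.65 + 201 @ $13.45 + 354 @ $10.80 + 302 @ $12.80 = $12,838.75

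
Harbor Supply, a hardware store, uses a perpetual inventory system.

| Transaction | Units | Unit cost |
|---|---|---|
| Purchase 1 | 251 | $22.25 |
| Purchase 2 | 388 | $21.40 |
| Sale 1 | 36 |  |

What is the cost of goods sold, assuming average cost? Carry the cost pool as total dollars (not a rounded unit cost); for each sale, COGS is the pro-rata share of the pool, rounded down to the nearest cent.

After Purchase 1: 251 on hand, pool $5,584.75 (≈ $22.2500 each)
After Purchase 2: 639 on hand, pool $13,887.95 (≈ $21.7339 each)
Sale 1, sell 36: 36/639 × $13,887.95 → $782.41
Ending inventory (cost pool remaining) = $13,105.54
Check: goods available $13,887.95 = COGS $782.41 + ending $13,105.54

COGS = $782.41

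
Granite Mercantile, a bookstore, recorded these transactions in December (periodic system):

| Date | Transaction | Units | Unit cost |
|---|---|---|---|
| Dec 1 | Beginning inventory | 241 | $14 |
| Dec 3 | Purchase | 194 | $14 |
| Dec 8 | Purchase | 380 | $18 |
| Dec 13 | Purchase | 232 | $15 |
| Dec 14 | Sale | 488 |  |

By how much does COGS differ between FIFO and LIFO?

$1,044

FIFO COGS: 241 @ $14 + 194 @ $14 + 53 @ $18 = $7,044
LIFO COGS: 232 @ $15 + 256 @ $18 = $8,088
Difference = |$7,044 − $8,088| = $1,044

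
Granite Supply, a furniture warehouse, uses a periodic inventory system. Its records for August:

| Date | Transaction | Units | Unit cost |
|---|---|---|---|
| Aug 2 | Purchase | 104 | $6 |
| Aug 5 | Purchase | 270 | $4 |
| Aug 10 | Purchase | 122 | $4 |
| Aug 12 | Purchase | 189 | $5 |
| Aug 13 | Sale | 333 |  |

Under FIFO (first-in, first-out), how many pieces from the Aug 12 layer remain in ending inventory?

Aug 13, 333 sold [FIFO — oldest first]: 104 @ $6 + 229 @ $4 = $1,540
Ending inventory: 41 @ $4 + 122 @ $4 + 189 @ $5 = $1,597

189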